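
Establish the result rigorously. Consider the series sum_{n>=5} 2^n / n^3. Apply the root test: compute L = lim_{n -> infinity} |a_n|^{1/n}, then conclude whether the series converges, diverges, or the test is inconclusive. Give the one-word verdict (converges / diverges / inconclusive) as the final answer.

Let a_n denote the general term. Form |a_n|^(1/n) and simplify:
|a_n|^(1/n) = 2/n^(3/n)
Take the limit as n -> infinity: L = 2.
Since L = 2 > 1, the root test implies divergence.

diverges


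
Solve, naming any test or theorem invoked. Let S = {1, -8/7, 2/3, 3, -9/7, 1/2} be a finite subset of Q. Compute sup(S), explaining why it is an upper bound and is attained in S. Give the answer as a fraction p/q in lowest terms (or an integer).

S is finite, so sup(S) = max(S).
Sorted decreasing:
3, 1, 2/3, 1/2, -8/7, -9/7
The extremum is 3.
For every x in S, x <= 3. And 3 is in S, so it is attained.
Therefore sup(S) = 3.

3


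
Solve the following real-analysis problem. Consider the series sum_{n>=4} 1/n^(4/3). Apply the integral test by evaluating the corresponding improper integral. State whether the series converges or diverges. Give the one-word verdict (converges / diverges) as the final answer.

Let f(x) = x^(-4/3). Then f is positive, continuous, and decreasing on [4, infinity), so the integral test applies.
Compute the improper integral int_{4}^infinity f(x) dx:
  antiderivative F(x) = -3/x^(1/3).
  As x -> infinity, F(x) -> 0 (since p = 4/3 > 1).
  So int = F(infinity) - F(4) = 0 - (-3*2^(1/3)/2) = 3*2^(1/3)/2.
  Finite, so by the integral test, the series converges.

converges


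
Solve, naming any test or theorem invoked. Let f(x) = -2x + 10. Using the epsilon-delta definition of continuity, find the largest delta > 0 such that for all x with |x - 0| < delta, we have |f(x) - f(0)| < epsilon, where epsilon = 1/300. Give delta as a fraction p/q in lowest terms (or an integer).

We compute f(0) = -2*(0) + 10 = 10.
|f(x) - f(0)| = |-2x + 10 - (10)| = |-2(x - 0)| = 2|x - 0|.
We need 2|x - 0| < 1/300, i.e. |x - 0| < 1/300 / 2 = 1/600.
So any delta <= 1/600 works. Conversely, if delta > 1/600, then x = 0 + 1/600 satisfies |x - 0| = 1/600 < delta but |f(x) - f(0)| = 2 * 1/600 = 1/300, which is not < 1/300; so no larger delta works.
Hence the largest such delta is 1/600.

1/600


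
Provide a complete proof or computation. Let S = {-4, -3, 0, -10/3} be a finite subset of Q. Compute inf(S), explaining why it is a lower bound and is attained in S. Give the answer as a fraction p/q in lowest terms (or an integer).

S is finite, so inf(S) = min(S).
Sorted increasing:
-4, -10/3, -3, 0
The extremum is -4.
For every x in S, x >= -4. And -4 is in S, so it is attained.
Therefore inf(S) = -4.

-4


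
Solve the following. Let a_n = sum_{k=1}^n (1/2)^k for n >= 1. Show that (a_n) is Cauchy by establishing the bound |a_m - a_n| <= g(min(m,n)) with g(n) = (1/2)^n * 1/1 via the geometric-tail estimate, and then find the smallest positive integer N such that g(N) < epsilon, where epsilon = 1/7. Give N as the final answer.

For m > n >= 1: |a_m - a_n| = sum_{k=n+1}^m (1/2)^k < sum_{k=n+1}^infinity (1/2)^k = (1/2)^(n+1) / (1 - 1/2) = (1/2)^n * (1/2) * (2/1) = (1/2)^n * 1/1.
So g(n) = (1/2)^n / 1. Since g(n) -> 0, (a_n) is Cauchy.
Now solve g(N) < 1/7: (1/2)^N / 1 < 1/7 <=> 2^N > 1 / (1 * 1/7) = 7.
Check powers of 2: 2^2 = 4 <= 7, 2^3 = 8 > 7.
So the smallest such N is 3. Check: g(3) = 1/(1 * 8) = 1/8 < 1/7.

3


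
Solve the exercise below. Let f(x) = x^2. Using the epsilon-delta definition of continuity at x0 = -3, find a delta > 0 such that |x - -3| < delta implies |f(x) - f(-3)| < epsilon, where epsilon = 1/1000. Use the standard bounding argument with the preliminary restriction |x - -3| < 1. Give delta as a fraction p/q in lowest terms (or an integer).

Factor: |x^2 - (-3)^2| = |x - -3| * |x + -3|.
Impose |x - -3| < 1 first. Then |x + -3| = |(x - -3) + 2*(-3)| <= |x - -3| + 2*|-3| < 1 + 6 = 7.
So |x^2 - (-3)^2| < delta * 7.
We need delta * 7 <= 1/1000, i.e. delta <= 1/1000/7 = 1/7000.
Since 1/7000 < 1, this is tighter than 1; take delta = 1/7000.
So delta = 1/7000 works.

1/7000


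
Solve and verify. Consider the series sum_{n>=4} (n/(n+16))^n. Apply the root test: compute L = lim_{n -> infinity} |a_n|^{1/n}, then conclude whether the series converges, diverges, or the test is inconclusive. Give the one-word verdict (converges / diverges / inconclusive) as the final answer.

Let a_n denote the general term. Form |a_n|^(1/n) and simplify:
|a_n|^(1/n) = n/(n + 16)
Take the limit as n -> infinity: L = 1.
Since L = 1, the root test is inconclusive. (In fact a_n = (n/(n+16))^n -> e^(-16) != 0, so the nth-term test shows divergence; but the root test itself gives no conclusion.)

inconclusive


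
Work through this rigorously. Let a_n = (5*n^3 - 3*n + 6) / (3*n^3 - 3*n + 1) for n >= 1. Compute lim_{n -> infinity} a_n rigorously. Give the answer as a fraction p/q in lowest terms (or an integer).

Divide numerator and denominator by n^3, the highest power:
numerator / n^3 = 5 - 3/n^2 + 6/n^3
denominator / n^3 = 3 - 3/n^2 + n^(-3)
As n -> infinity, all terms of the form c/n^k (k >= 1) tend to 0.
So numerator / n^3 -> 5 and denominator / n^3 -> 3.
Therefore lim a_n = 5/3.

5/3


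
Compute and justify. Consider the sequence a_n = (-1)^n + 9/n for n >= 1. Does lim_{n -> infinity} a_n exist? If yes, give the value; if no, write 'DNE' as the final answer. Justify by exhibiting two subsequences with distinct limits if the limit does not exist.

Examine the behaviour of a_n along subsequences.
a_{2k} = 1 + 9/(2k) -> 1. a_{2k+1} = -1 + 9/(2k+1) -> -1.
Since these two subsequential limits are 1 and -1, distinct, the full sequence cannot converge (a convergent sequence has all subsequences tending to the same limit). So lim a_n does not exist.

DNE


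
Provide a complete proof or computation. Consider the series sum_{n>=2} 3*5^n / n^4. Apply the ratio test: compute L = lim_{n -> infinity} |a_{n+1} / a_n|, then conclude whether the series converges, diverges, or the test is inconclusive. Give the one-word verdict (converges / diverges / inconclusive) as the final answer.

Let a_n denote the general term. Form the ratio a_{n+1}/a_n and simplify:
a_{n+1}/a_n = 5*n^4/(n + 1)^4
Take the limit as n -> infinity: L = 5.
Since L = 5 > 1 (or L = infinity), the ratio test implies the series diverges.

diverges


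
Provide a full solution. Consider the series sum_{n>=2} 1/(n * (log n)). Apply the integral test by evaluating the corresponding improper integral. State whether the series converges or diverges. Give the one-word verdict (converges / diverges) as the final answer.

Let f(x) = 1/(x*log(x)). Then f is positive, continuous, and decreasing on [2, infinity), so the integral test applies.
Compute the improper integral int_{2}^infinity f(x) dx:
  antiderivative F(x) = log(log(x)).
  F(x) = log(log(x)) -> infinity as x -> infinity. The integral diverges, so by the integral test, the series diverges.

diverges


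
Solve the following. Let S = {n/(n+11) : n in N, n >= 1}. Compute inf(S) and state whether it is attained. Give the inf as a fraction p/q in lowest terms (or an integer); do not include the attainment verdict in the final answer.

Analysis:
- Values: 1/12, 2/13, 3/14, 4/15, ... strictly increasing.
- Minimum is 1/12 (n=1); inf = 1/12 (attained).
- n/(n+11) = 1 - 11/(n+11) -> 1 from below as n -> infinity, and never equals 1.
- So sup = 1 (not attained).
Conclusion: inf(S) = 1/12, attained in S.

1/12


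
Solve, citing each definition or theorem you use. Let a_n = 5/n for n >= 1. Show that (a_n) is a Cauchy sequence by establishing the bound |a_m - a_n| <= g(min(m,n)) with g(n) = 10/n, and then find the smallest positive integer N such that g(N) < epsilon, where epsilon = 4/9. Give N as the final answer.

For any m, n >= 1, by the triangle inequality:
|a_m - a_n| = |5/m - 5/n| <= 5*1/m + 5*1/n <= 10/min(m,n).
So g(n) = 10/n bounds the Cauchy difference. Since g(n) -> 0, (a_n) is Cauchy.
Now solve g(N) < 4/9: 10/N < 4/9 <=> N > 10 / (4/9) = 45/2.
The smallest integer strictly greater than 45/2 is N = 23.
Check: g(23) = 10/23 = 10/23 < 4/9; g(22) = 5/11 >= 4/9. So N = 23.

23


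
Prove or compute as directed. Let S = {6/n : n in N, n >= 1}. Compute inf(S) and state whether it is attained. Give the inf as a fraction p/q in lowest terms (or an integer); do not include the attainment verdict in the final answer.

Analysis:
- Values: 6, 3, 2, 3/2, ... strictly decreasing.
- The maximum is 6 (n=1); sup = 6 (attained).
- The set is bounded below by 0; 6/n -> 0 so 0 is the greatest lower bound.
- 0 is not in the set, so inf = 0 is not attained.
Conclusion: inf(S) = 0, not attained in S.

0


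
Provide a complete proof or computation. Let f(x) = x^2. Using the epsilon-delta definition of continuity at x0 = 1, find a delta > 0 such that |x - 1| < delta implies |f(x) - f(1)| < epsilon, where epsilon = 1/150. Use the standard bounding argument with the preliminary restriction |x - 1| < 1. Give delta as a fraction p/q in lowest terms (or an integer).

Factor: |x^2 - (1)^2| = |x - 1| * |x + 1|.
Impose |x - 1| < 1 first. Then |x + 1| = |(x - 1) + 2*(1)| <= |x - 1| + 2*|1| < 1 + 2 = 3.
So |x^2 - (1)^2| < delta * 3.
We need delta * 3 <= 1/150, i.e. delta <= 1/150/3 = 1/450.
Since 1/450 < 1, this is tighter than 1; take delta = 1/450.
So delta = 1/450 works.

1/450


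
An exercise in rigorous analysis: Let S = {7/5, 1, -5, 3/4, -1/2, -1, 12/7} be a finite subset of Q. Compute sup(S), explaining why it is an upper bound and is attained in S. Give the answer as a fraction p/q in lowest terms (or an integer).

S is finite, so sup(S) = max(S).
Sorted decreasing:
12/7, 7/5, 1, 3/4, -1/2, -1, -5
The extremum is 12/7.
For every x in S, x <= 12/7. And 12/7 is in S, so it is attained.
Therefore sup(S) = 12/7.

12/7


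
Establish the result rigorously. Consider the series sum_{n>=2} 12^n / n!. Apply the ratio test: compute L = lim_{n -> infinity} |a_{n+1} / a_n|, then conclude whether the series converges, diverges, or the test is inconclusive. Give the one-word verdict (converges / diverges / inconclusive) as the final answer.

Let a_n denote the general term. Form the ratio a_{n+1}/a_n and simplify:
a_{n+1}/a_n = 12/(n + 1)
Take the limit as n -> infinity: L = 0.
Since L = 0 < 1, the ratio test implies the series converges.

converges


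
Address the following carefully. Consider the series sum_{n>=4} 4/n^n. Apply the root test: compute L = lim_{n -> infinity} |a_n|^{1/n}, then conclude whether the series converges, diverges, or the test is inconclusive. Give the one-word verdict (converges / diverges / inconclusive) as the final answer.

Let a_n denote the general term. Form |a_n|^(1/n) and simplify:
|a_n|^(1/n) = 2^(2/n)/n
Take the limit as n -> infinity: L = 0.
Since L = 0 < 1, the root test implies convergence.

converges


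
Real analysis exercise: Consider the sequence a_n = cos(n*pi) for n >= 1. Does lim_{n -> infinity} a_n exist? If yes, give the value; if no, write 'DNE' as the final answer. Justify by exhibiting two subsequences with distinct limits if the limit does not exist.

Examine the behaviour of a_n along subsequences.
cos(n*pi) = (-1)^n, so a_n = (-1)^n. a_{2k} = 1 -> 1. a_{2k+1} = -1 -> -1.
Since these two subsequential limits are 1 and -1, distinct, the full sequence cannot converge (a convergent sequence has all subsequences tending to the same limit). So lim a_n does not exist.

DNE


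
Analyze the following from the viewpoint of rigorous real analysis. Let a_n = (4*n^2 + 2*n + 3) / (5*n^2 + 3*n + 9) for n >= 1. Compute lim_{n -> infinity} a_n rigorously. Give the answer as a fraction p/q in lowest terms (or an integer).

Divide numerator and denominator by n^2, the highest power:
numerator / n^2 = 4 + 2/n + 3/n^2
denominator / n^2 = 5 + 3/n + 9/n^2
As n -> infinity, all terms of the form c/n^k (k >= 1) tend to 0.
So numerator / n^2 -> 4 and denominator / n^2 -> 5.
Therefore lim a_n = 4/5.

4/5


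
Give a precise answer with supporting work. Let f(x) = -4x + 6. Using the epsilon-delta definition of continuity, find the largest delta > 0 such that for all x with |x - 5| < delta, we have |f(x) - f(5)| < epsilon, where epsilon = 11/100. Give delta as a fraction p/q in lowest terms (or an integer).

We compute f(5) = -4*(5) + 6 = -14.
|f(x) - f(5)| = |-4x + 6 - (-14)| = |-4(x - 5)| = 4|x - 5|.
We need 4|x - 5| < 11/100, i.e. |x - 5| < 11/100 / 4 = 11/400.
So any delta <= 11/400 works. Conversely, if delta > 11/400, then x = 5 + 11/400 satisfies |x - 5| = 11/400 < delta but |f(x) - f(5)| = 4 * 11/400 = 11/100, which is not < 11/100; so no larger delta works.
Hence the largest such delta is 11/400.

11/400


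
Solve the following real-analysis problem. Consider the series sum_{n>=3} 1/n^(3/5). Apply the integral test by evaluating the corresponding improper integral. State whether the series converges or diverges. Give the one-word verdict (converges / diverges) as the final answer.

Let f(x) = x^(-3/5). Then f is positive, continuous, and decreasing on [3, infinity), so the integral test applies.
Compute the improper integral int_{3}^infinity f(x) dx:
  antiderivative F(x) = 5*x^(2/5)/2.
  As x -> infinity, F(x) -> infinity (since p = 3/5 < 1).
  So the integral diverges. By the integral test, the series diverges.

diverges


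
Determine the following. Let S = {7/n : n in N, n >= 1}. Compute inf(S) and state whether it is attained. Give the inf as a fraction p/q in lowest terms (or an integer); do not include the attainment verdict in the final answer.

Analysis:
- Values: 7, 7/2, 7/3, 7/4, ... strictly decreasing.
- The maximum is 7 (n=1); sup = 7 (attained).
- The set is bounded below by 0; 7/n -> 0 so 0 is the greatest lower bound.
- 0 is not in the set, so inf = 0 is not attained.
Conclusion: inf(S) = 0, not attained in S.

0


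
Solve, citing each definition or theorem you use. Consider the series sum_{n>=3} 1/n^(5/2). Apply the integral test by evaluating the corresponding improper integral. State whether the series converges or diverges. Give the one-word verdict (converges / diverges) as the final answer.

Let f(x) = x^(-5/2). Then f is positive, continuous, and decreasing on [3, infinity), so the integral test applies.
Compute the improper integral int_{3}^infinity f(x) dx:
  antiderivative F(x) = -2/(3*x^(3/2)).
  As x -> infinity, F(x) -> 0 (since p = 5/2 > 1).
  So int = F(infinity) - F(3) = 0 - (-2*sqrt(3)/27) = 2*sqrt(3)/27.
  Finite, so by the integral test, the series converges.

converges


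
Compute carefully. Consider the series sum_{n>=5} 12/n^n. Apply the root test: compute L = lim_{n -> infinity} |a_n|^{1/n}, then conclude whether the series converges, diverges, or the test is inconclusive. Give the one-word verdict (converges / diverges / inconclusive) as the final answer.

Let a_n denote the general term. Form |a_n|^(1/n) and simplify:
|a_n|^(1/n) = 12^(1/n)/n
Take the limit as n -> infinity: L = 0.
Since L = 0 < 1, the root test implies convergence.

converges


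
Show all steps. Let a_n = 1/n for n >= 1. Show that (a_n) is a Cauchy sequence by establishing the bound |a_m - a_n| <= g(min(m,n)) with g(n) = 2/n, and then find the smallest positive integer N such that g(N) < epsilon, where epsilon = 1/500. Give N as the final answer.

For any m, n >= 1, by the triangle inequality:
|a_m - a_n| = |1/m - 1/n| <= 1/m + 1/n <= 2/min(m,n).
So g(n) = 2/n bounds the Cauchy difference. Since g(n) -> 0, (a_n) is Cauchy.
Now solve g(N) < 1/500: 2/N < 1/500 <=> N > 2 / (1/500) = 1000.
The smallest integer strictly greater than 1000 is N = 1001.
Check: g(1001) = 2/1001 = 2/1001 < 1/500; g(1000) = 1/500 >= 1/500. So N = 1001.

1001


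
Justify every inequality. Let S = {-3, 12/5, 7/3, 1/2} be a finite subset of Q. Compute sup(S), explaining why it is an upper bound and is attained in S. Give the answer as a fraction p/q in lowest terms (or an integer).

S is finite, so sup(S) = max(S).
Sorted decreasing:
12/5, 7/3, 1/2, -3
The extremum is 12/5.
For every x in S, x <= 12/5. And 12/5 is in S, so it is attained.
Therefore sup(S) = 12/5.

12/5


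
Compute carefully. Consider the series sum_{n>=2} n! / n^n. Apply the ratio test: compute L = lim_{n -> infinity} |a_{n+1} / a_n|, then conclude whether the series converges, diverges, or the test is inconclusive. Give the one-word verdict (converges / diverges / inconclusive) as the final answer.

Let a_n denote the general term. Form the ratio a_{n+1}/a_n and simplify:
a_{n+1}/a_n = (n/(n + 1))^n
Take the limit as n -> infinity: L = exp(-1).
Since L = exp(-1) < 1, the ratio test implies the series converges.

converges


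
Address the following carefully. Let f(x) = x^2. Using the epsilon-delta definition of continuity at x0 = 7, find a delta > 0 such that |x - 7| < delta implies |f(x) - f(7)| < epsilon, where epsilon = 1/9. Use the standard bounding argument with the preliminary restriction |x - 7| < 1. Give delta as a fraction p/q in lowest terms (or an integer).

Factor: |x^2 - (7)^2| = |x - 7| * |x + 7|.
Impose |x - 7| < 1 first. Then |x + 7| = |(x - 7) + 2*(7)| <= |x - 7| + 2*|7| < 1 + 14 = 15.
So |x^2 - (7)^2| < delta * 15.
We need delta * 15 <= 1/9, i.e. delta <= 1/9/15 = 1/135.
Since 1/135 < 1, this is tighter than 1; take delta = 1/135.
So delta = 1/135 works.

1/135


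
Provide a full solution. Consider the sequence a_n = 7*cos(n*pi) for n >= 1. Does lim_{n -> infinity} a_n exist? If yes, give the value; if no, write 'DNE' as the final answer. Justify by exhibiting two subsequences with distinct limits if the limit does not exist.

Examine the behaviour of a_n along subsequences.
cos(n*pi) = (-1)^n, so a_n = 7*(-1)^n. a_{2k} = 7 -> 7. a_{2k+1} = -7 -> -7.
Since these two subsequential limits are 7 and -7, distinct, the full sequence cannot converge (a convergent sequence has all subsequences tending to the same limit). So lim a_n does not exist.

DNE


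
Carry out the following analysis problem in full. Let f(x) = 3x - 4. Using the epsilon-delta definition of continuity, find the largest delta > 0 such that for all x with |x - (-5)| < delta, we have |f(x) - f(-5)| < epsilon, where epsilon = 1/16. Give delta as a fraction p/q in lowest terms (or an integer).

We compute f(-5) = 3*(-5) - 4 = -19.
|f(x) - f(-5)| = |3x - 4 - (-19)| = |3(x - (-5))| = 3|x - (-5)|.
We need 3|x - (-5)| < 1/16, i.e. |x - (-5)| < 1/16 / 3 = 1/48.
So any delta <= 1/48 works. Conversely, if delta > 1/48, then x = -5 + 1/48 satisfies |x - (-5)| = 1/48 < delta but |f(x) - f(-5)| = 3 * 1/48 = 1/16, which is not < 1/16; so no larger delta works.
Hence the largest such delta is 1/48.

1/48


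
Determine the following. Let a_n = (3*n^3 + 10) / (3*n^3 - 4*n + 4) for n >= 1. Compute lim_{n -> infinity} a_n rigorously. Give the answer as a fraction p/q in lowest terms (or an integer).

Divide numerator and denominator by n^3, the highest power:
numerator / n^3 = 3 + 10/n^3
denominator / n^3 = 3 - 4/n^2 + 4/n^3
As n -> infinity, all terms of the form c/n^k (k >= 1) tend to 0.
So numerator / n^3 -> 3 and denominator / n^3 -> 3.
Therefore lim a_n = 1.

1


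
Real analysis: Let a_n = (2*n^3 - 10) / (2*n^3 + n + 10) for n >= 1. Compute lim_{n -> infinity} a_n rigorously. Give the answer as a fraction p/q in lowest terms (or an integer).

Divide numerator and denominator by n^3, the highest power:
numerator / n^3 = 2 - 10/n^3
denominator / n^3 = 2 + n^(-2) + 10/n^3
As n -> infinity, all terms of the form c/n^k (k >= 1) tend to 0.
So numerator / n^3 -> 2 and denominator / n^3 -> 2.
Therefore lim a_n = 1.

1


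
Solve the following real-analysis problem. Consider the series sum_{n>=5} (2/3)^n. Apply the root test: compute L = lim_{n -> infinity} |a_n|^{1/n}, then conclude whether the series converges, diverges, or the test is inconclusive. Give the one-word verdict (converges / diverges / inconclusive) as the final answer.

Let a_n denote the general term. Form |a_n|^(1/n) and simplify:
|a_n|^(1/n) = 2/3
Take the limit as n -> infinity: L = 2/3.
Since L = 2/3 < 1, the root test implies convergence.

converges


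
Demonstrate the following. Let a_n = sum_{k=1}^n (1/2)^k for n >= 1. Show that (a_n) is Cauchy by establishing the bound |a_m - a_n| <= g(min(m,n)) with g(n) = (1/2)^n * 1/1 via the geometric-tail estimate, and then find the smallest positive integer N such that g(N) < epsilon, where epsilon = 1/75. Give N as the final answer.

For m > n >= 1: |a_m - a_n| = sum_{k=n+1}^m (1/2)^k < sum_{k=n+1}^infinity (1/2)^k = (1/2)^(n+1) / (1 - 1/2) = (1/2)^n * (1/2) * (2/1) = (1/2)^n * 1/1.
So g(n) = (1/2)^n / 1. Since g(n) -> 0, (a_n) is Cauchy.
Now solve g(N) < 1/75: (1/2)^N / 1 < 1/75 <=> 2^N > 1 / (1 * 1/75) = 75.
Check powers of 2: 2^6 = 64 <= 75, 2^7 = 128 > 75.
So the smallest such N is 7. Check: g(7) = 1/(1 * 128) = 1/128 < 1/75.

7


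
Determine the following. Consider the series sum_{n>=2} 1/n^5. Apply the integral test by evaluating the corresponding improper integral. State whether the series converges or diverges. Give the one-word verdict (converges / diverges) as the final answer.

Let f(x) = x^(-5). Then f is positive, continuous, and decreasing on [2, infinity), so the integral test applies.
Compute the improper integral int_{2}^infinity f(x) dx:
  antiderivative F(x) = -1/(4*x^4).
  As x -> infinity, F(x) -> 0 (since p = 5 > 1).
  So int = F(infinity) - F(2) = 0 - (-1/64) = 1/64.
  Finite, so by the integral test, the series converges.

converges


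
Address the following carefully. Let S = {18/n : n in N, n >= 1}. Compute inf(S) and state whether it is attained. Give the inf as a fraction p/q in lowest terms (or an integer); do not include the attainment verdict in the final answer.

Analysis:
- Values: 18, 9, 6, 9/2, ... strictly decreasing.
- The maximum is 18 (n=1); sup = 18 (attained).
- The set is bounded below by 0; 18/n -> 0 so 0 is the greatest lower bound.
- 0 is not in the set, so inf = 0 is not attained.
Conclusion: inf(S) = 0, not attained in S.

0


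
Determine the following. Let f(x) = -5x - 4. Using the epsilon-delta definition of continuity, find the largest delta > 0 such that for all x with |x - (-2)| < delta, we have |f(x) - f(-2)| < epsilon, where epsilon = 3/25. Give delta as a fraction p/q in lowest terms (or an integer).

We compute f(-2) = -5*(-2) - 4 = 6.
|f(x) - f(-2)| = |-5x - 4 - (6)| = |-5(x - (-2))| = 5|x - (-2)|.
We need 5|x - (-2)| < 3/25, i.e. |x - (-2)| < 3/25 / 5 = 3/125.
So any delta <= 3/125 works. Conversely, if delta > 3/125, then x = -2 + 3/125 satisfies |x - (-2)| = 3/125 < delta but |f(x) - f(-2)| = 5 * 3/125 = 3/25, which is not < 3/25; so no larger delta works.
Hence the largest such delta is 3/125.

3/125


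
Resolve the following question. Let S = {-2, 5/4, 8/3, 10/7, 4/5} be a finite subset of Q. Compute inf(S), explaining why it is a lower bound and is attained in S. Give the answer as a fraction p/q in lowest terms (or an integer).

S is finite, so inf(S) = min(S).
Sorted increasing:
-2, 4/5, 5/4, 10/7, 8/3
The extremum is -2.
For every x in S, x >= -2. And -2 is in S, so it is attained.
Therefore inf(S) = -2.

-2


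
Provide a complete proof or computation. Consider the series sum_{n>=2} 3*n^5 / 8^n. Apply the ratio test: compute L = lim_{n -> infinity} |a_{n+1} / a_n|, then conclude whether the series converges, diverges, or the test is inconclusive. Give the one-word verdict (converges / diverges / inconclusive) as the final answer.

Let a_n denote the general term. Form the ratio a_{n+1}/a_n and simplify:
a_{n+1}/a_n = (n + 1)^5/(8*n^5)
Take the limit as n -> infinity: L = 1/8.
Since L = 1/8 < 1, the ratio test implies the series converges.

converges


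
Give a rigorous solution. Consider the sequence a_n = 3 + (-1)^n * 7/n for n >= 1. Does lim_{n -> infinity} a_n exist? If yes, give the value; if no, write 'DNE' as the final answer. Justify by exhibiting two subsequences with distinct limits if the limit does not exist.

Examine the behaviour of a_n along subsequences.
Even-n subsequence a_{2k} = 3 + 7/(2k) -> 3. Odd-n subsequence a_{2k+1} = 3 - 7/(2k+1) -> 3. Both tend to 3, which suggests the limit is 3; verify directly.
|a_n - 3| = |(-1)^n * 7/n| = 7/n for every n >= 1.
Given epsilon > 0, choose a positive integer N > 7/epsilon. Then for all n >= N, |a_n - 3| = 7/n <= 7/N < epsilon.
So by the definition of the limit, lim a_n exists and equals 3.

3


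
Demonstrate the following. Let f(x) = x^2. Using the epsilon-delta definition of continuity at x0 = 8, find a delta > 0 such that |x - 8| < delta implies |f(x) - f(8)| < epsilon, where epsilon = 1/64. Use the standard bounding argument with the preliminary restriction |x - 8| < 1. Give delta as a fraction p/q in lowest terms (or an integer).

Factor: |x^2 - (8)^2| = |x - 8| * |x + 8|.
Impose |x - 8| < 1 first. Then |x + 8| = |(x - 8) + 2*(8)| <= |x - 8| + 2*|8| < 1 + 16 = 17.
So |x^2 - (8)^2| < delta * 17.
We need delta * 17 <= 1/64, i.e. delta <= 1/64/17 = 1/1088.
Since 1/1088 < 1, this is tighter than 1; take delta = 1/1088.
So delta = 1/1088 works.

1/1088


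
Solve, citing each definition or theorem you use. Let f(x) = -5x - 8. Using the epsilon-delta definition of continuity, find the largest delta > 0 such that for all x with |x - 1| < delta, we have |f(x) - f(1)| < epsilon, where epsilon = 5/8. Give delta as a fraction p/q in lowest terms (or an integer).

We compute f(1) = -5*(1) - 8 = -13.
|f(x) - f(1)| = |-5x - 8 - (-13)| = |-5(x - 1)| = 5|x - 1|.
We need 5|x - 1| < 5/8, i.e. |x - 1| < 5/8 / 5 = 1/8.
So any delta <= 1/8 works. Conversely, if delta > 1/8, then x = 1 + 1/8 satisfies |x - 1| = 1/8 < delta but |f(x) - f(1)| = 5 * 1/8 = 5/8, which is not < 5/8; so no larger delta works.
Hence the largest such delta is 1/8.

1/8


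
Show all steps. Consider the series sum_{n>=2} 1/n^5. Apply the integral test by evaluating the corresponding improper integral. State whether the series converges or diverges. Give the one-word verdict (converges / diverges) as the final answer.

Let f(x) = x^(-5). Then f is positive, continuous, and decreasing on [2, infinity), so the integral test applies.
Compute the improper integral int_{2}^infinity f(x) dx:
  antiderivative F(x) = -1/(4*x^4).
  As x -> infinity, F(x) -> 0 (since p = 5 > 1).
  So int = F(infinity) - F(2) = 0 - (-1/64) = 1/64.
  Finite, so by the integral test, the series converges.

converges


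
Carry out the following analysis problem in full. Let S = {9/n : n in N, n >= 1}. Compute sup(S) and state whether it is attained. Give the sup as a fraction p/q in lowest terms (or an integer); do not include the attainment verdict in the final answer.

Analysis:
- Values: 9, 9/2, 3, 9/4, ... strictly decreasing.
- The maximum is 9 (n=1); sup = 9 (attained).
- The set is bounded below by 0; 9/n -> 0 so 0 is the greatest lower bound.
- 0 is not in the set, so inf = 0 is not attained.
Conclusion: sup(S) = 9, attained in S.

9


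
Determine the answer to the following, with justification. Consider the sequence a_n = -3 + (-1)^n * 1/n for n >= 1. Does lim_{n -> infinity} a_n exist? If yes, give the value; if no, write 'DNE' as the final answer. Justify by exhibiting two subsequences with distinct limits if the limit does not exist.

Examine the behaviour of a_n along subsequences.
Even-n subsequence a_{2k} = -3 + 1/(2k) -> -3. Odd-n subsequence a_{2k+1} = -3 - 1/(2k+1) -> -3. Both tend to -3, which suggests the limit is -3; verify directly.
|a_n - (-3)| = |(-1)^n * 1/n| = 1/n for every n >= 1.
Given epsilon > 0, choose a positive integer N > 1/epsilon. Then for all n >= N, |a_n - (-3)| = 1/n <= 1/N < epsilon.
So by the definition of the limit, lim a_n exists and equals -3.

-3


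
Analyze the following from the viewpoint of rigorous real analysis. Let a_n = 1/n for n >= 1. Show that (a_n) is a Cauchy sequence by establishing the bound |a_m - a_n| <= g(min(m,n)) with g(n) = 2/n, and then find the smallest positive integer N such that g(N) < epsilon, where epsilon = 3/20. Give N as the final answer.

For any m, n >= 1, by the triangle inequality:
|a_m - a_n| = |1/m - 1/n| <= 1/m + 1/n <= 2/min(m,n).
So g(n) = 2/n bounds the Cauchy difference. Since g(n) -> 0, (a_n) is Cauchy.
Now solve g(N) < 3/20: 2/N < 3/20 <=> N > 2 / (3/20) = 40/3.
The smallest integer strictly greater than 40/3 is N = 14.
Check: g(14) = 2/14 = 1/7 < 3/20; g(13) = 2/13 >= 3/20. So N = 14.

14


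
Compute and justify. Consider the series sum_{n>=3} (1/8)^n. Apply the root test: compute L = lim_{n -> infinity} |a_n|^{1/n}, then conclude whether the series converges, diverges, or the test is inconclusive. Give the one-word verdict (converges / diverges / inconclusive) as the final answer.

Let a_n denote the general term. Form |a_n|^(1/n) and simplify:
|a_n|^(1/n) = 1/8
Take the limit as n -> infinity: L = 1/8.
Since L = 1/8 < 1, the root test implies convergence.

converges


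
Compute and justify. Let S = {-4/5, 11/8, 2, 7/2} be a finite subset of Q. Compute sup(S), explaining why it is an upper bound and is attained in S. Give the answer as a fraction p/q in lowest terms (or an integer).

S is finite, so sup(S) = max(S).
Sorted decreasing:
7/2, 2, 11/8, -4/5
The extremum is 7/2.
For every x in S, x <= 7/2. And 7/2 is in S, so it is attained.
Therefore sup(S) = 7/2.

7/2


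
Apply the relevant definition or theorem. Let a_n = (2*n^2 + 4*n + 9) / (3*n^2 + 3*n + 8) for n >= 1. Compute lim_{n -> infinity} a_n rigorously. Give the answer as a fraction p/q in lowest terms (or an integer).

Divide numerator and denominator by n^2, the highest power:
numerator / n^2 = 2 + 4/n + 9/n^2
denominator / n^2 = 3 + 3/n + 8/n^2
As n -> infinity, all terms of the form c/n^k (k >= 1) tend to 0.
So numerator / n^2 -> 2 and denominator / n^2 -> 3.
Therefore lim a_n = 2/3.

2/3


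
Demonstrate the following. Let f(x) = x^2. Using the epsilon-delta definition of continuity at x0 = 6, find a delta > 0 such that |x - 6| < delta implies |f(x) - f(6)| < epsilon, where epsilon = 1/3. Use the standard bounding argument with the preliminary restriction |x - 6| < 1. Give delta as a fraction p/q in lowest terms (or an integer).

Factor: |x^2 - (6)^2| = |x - 6| * |x + 6|.
Impose |x - 6| < 1 first. Then |x + 6| = |(x - 6) + 2*(6)| <= |x - 6| + 2*|6| < 1 + 12 = 13.
So |x^2 - (6)^2| < delta * 13.
We need delta * 13 <= 1/3, i.e. delta <= 1/3/13 = 1/39.
Since 1/39 < 1, this is tighter than 1; take delta = 1/39.
So delta = 1/39 works.

1/39


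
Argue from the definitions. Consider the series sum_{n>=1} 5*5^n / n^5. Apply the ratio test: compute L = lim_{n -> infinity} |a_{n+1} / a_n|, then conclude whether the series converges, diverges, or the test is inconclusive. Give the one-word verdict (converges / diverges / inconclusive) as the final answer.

Let a_n denote the general term. Form the ratio a_{n+1}/a_n and simplify:
a_{n+1}/a_n = 5*n^5/(n + 1)^5
Take the limit as n -> infinity: L = 5.
Since L = 5 > 1 (or L = infinity), the ratio test implies the series diverges.

diverges


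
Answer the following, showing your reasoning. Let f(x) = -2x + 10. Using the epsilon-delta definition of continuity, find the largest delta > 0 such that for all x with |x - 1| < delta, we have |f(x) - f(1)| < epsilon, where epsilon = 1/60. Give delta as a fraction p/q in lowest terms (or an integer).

We compute f(1) = -2*(1) + 10 = 8.
|f(x) - f(1)| = |-2x + 10 - (8)| = |-2(x - 1)| = 2|x - 1|.
We need 2|x - 1| < 1/60, i.e. |x - 1| < 1/60 / 2 = 1/120.
So any delta <= 1/120 works. Conversely, if delta > 1/120, then x = 1 + 1/120 satisfies |x - 1| = 1/120 < delta but |f(x) - f(1)| = 2 * 1/120 = 1/60, which is not < 1/60; so no larger delta works.
Hence the largest such delta is 1/120.

1/120


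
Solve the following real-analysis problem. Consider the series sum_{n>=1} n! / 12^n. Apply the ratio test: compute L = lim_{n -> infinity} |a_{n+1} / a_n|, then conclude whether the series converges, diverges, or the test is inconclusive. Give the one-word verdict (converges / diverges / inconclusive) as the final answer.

Let a_n denote the general term. Form the ratio a_{n+1}/a_n and simplify:
a_{n+1}/a_n = n/12 + 1/12
Take the limit as n -> infinity: L = infinity.
Since L = infinity > 1 (or L = infinity), the ratio test implies the series diverges.

diverges


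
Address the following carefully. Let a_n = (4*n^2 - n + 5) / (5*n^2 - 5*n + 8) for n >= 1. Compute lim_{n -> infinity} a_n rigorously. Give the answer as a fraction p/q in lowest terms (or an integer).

Divide numerator and denominator by n^2, the highest power:
numerator / n^2 = 4 - 1/n + 5/n^2
denominator / n^2 = 5 - 5/n + 8/n^2
As n -> infinity, all terms of the form c/n^k (k >= 1) tend to 0.
So numerator / n^2 -> 4 and denominator / n^2 -> 5.
Therefore lim a_n = 4/5.

4/5


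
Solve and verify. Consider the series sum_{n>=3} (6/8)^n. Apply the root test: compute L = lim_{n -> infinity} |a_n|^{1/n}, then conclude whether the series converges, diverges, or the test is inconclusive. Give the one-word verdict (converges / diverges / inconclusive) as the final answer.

Let a_n denote the general term. Form |a_n|^(1/n) and simplify:
|a_n|^(1/n) = 3/4
Take the limit as n -> infinity: L = 3/4.
Since L = 3/4 < 1, the root test implies convergence.

converges


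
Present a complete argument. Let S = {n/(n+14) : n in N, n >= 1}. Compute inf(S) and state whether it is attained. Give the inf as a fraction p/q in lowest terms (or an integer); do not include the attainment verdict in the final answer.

Analysis:
- Values: 1/15, 1/8, 3/17, 2/9, ... strictly increasing.
- Minimum is 1/15 (n=1); inf = 1/15 (attained).
- n/(n+14) = 1 - 14/(n+14) -> 1 from below as n -> infinity, and never equals 1.
- So sup = 1 (not attained).
Conclusion: inf(S) = 1/15, attained in S.

1/15


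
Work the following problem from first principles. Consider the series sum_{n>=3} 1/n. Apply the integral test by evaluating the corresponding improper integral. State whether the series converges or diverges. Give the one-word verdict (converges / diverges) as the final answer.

Let f(x) = 1/x. Then f is positive, continuous, and decreasing on [3, infinity), so the integral test applies.
Compute the improper integral int_{3}^infinity f(x) dx:
  antiderivative F(x) = log(x).
  As x -> infinity, log(x) -> infinity.
  So int = infinity - log(3) = infinity. By the integral test, the series diverges.

diverges


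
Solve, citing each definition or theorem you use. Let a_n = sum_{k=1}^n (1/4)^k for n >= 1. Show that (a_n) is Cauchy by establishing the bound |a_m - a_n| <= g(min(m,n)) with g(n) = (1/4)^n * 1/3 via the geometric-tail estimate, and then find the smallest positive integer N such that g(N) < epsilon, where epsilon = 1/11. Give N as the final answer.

For m > n >= 1: |a_m - a_n| = sum_{k=n+1}^m (1/4)^k < sum_{k=n+1}^infinity (1/4)^k = (1/4)^(n+1) / (1 - 1/4) = (1/4)^n * (1/4) * (4/3) = (1/4)^n * 1/3.
So g(n) = (1/4)^n / 3. Since g(n) -> 0, (a_n) is Cauchy.
Now solve g(N) < 1/11: (1/4)^N / 3 < 1/11 <=> 4^N > 1 / (3 * 1/11) = 11/3.
Check powers of 4: 4^0 = 1 <= 11/3, 4^1 = 4 > 11/3.
So the smallest such N is 1. Check: g(1) = 1/(3 * 4) = 1/12 < 1/11.

1


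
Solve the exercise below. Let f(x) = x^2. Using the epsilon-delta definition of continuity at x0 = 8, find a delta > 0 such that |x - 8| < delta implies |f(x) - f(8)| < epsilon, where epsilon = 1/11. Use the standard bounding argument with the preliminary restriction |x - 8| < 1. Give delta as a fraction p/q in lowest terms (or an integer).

Factor: |x^2 - (8)^2| = |x - 8| * |x + 8|.
Impose |x - 8| < 1 first. Then |x + 8| = |(x - 8) + 2*(8)| <= |x - 8| + 2*|8| < 1 + 16 = 17.
So |x^2 - (8)^2| < delta * 17.
We need delta * 17 <= 1/11, i.e. delta <= 1/11/17 = 1/187.
Since 1/187 < 1, this is tighter than 1; take delta = 1/187.
So delta = 1/187 works.

1/187


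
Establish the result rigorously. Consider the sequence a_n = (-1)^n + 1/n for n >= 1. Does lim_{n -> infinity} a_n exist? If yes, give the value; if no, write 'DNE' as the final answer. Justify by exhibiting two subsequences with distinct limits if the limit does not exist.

Examine the behaviour of a_n along subsequences.
a_{2k} = 1 + 1/(2k) -> 1. a_{2k+1} = -1 + 1/(2k+1) -> -1.
Since these two subsequential limits are 1 and -1, distinct, the full sequence cannot converge (a convergent sequence has all subsequences tending to the same limit). So lim a_n does not exist.

DNE


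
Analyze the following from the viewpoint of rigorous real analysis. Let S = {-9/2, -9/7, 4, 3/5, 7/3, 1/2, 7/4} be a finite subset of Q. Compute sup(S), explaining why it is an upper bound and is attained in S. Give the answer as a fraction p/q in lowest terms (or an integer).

S is finite, so sup(S) = max(S).
Sorted decreasing:
4, 7/3, 7/4, 3/5, 1/2, -9/7, -9/2
The extremum is 4.
For every x in S, x <= 4. And 4 is in S, so it is attained.
Therefore sup(S) = 4.

4


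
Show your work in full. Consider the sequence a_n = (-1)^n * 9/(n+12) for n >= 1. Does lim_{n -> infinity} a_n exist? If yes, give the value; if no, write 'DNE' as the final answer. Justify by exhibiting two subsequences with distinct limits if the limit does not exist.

Examine the behaviour of a_n along subsequences.
Even-n subsequence a_{2k} = 9/(2k+12) -> 0. Odd-n subsequence a_{2k+1} = -9/(2k+13) -> 0. Both tend to 0, which suggests the limit is 0; verify directly.
|a_n - 0| = 9/(n+12) < 9/n for every n >= 1.
Given epsilon > 0, choose a positive integer N > 9/epsilon. Then for all n >= N, |a_n| < 9/n <= 9/N < epsilon.
So by the definition of the limit, lim a_n exists and equals 0.

0


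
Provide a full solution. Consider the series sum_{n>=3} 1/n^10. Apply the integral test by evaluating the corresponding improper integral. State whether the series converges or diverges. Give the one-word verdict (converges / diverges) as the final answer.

Let f(x) = x^(-10). Then f is positive, continuous, and decreasing on [3, infinity), so the integral test applies.
Compute the improper integral int_{3}^infinity f(x) dx:
  antiderivative F(x) = -1/(9*x^9).
  As x -> infinity, F(x) -> 0 (since p = 10 > 1).
  So int = F(infinity) - F(3) = 0 - (-1/177147) = 1/177147.
  Finite, so by the integral test, the series converges.

converges


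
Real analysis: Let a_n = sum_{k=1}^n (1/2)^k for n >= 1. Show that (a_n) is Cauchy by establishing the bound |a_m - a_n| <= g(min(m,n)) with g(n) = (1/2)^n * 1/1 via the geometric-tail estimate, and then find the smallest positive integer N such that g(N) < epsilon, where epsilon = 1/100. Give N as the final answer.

For m > n >= 1: |a_m - a_n| = sum_{k=n+1}^m (1/2)^k < sum_{k=n+1}^infinity (1/2)^k = (1/2)^(n+1) / (1 - 1/2) = (1/2)^n * (1/2) * (2/1) = (1/2)^n * 1/1.
So g(n) = (1/2)^n / 1. Since g(n) -> 0, (a_n) is Cauchy.
Now solve g(N) < 1/100: (1/2)^N / 1 < 1/100 <=> 2^N > 1 / (1 * 1/100) = 100.
Check powers of 2: 2^6 = 64 <= 100, 2^7 = 128 > 100.
So the smallest such N is 7. Check: g(7) = 1/(1 * 128) = 1/128 < 1/100.

7


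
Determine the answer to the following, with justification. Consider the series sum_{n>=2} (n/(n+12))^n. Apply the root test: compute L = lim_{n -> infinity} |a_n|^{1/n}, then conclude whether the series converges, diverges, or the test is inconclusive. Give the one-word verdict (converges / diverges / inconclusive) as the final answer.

Let a_n denote the general term. Form |a_n|^(1/n) and simplify:
|a_n|^(1/n) = n/(n + 12)
Take the limit as n -> infinity: L = 1.
Since L = 1, the root test is inconclusive. (In fact a_n = (n/(n+12))^n -> e^(-12) != 0, so the nth-term test shows divergence; but the root test itself gives no conclusion.)

inconclusive


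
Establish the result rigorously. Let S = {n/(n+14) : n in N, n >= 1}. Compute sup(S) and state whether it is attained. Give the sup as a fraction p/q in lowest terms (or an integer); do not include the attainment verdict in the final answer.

Analysis:
- Values: 1/15, 1/8, 3/17, 2/9, ... strictly increasing.
- Minimum is 1/15 (n=1); inf = 1/15 (attained).
- n/(n+14) = 1 - 14/(n+14) -> 1 from below as n -> infinity, and never equals 1.
- So sup = 1 (not attained).
Conclusion: sup(S) = 1, not attained in S.

1
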